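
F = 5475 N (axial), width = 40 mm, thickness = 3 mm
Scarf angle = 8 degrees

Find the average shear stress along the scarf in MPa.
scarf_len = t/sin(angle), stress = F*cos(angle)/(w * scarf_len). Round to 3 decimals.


scarf_len = 3/sin(8 deg) = 21.5559
cos(8 deg) = 0.990268
stress = 5475*0.990268/(40*21.5559) = 6.288 MPa

6.288


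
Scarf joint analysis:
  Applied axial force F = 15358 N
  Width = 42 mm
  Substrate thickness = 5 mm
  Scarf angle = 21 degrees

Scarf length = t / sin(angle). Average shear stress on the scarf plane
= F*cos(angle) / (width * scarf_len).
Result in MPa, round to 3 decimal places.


Scarf length = 5 / sin(21 deg) = 13.9521 mm
cos(21 deg) = 0.933580
Shear = 15358 * 0.933580 / (42 * 13.9521)
= 24.468 MPa

24.468


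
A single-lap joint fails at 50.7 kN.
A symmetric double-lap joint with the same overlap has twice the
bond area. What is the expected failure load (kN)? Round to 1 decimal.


Double-lap load = 2 * 50.7 = 101.4 kN

101.4


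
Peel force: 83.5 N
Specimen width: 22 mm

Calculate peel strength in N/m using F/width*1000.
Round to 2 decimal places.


Peel strength = 83.5 / 22 * 1000 = 3795.45 N/m

3795.45


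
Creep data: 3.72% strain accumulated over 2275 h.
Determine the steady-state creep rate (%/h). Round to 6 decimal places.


Rate = 3.72 / 2275 = 0.001635 %/h

0.001635


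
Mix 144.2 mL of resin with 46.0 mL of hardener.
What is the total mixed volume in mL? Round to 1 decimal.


Total = 144.2 + 46.0 = 190.2 mL

190.2


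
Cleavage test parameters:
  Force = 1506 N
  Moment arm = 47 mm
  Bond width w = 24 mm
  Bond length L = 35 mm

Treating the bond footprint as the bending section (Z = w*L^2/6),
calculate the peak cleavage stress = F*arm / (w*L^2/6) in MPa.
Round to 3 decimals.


M = 1506 * 47 = 70782 N*mm
Z = 24 * 35^2 / 6 = 29400 / 6 mm^3
sigma = M / Z = 6 * 70782 / 29400 = 424692 / 29400
= 14.445 MPa

14.445


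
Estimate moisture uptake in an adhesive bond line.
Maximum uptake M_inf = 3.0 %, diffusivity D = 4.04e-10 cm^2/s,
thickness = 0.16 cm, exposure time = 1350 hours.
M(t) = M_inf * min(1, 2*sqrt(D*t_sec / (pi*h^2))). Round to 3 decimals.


Convert time: 1350 h = 4860000 s
ratio = min(1, 2*sqrt(4.04e-10*4860000/(pi*0.16^2)))
= 0.312496
M(t) = 3.0 * 0.312496 = 0.937%

0.937


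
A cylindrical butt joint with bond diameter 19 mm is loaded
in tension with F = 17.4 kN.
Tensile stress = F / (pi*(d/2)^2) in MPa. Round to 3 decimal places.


Area = pi * (19/2)^2 = 283.5287 mm^2
Stress = 17.4*1000 / 283.5287
= 61.369 MPa

61.369


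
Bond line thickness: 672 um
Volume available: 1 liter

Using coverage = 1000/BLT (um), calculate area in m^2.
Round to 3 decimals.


1 L = 1e6 mm^3, thickness = 672 um = 0.672 mm
Area = 1e6 / 0.672 mm^2 = (1e6 / 0.672) / 1e6 m^2 = 1000 / 672 m^2
= 1.488 m^2

1.488


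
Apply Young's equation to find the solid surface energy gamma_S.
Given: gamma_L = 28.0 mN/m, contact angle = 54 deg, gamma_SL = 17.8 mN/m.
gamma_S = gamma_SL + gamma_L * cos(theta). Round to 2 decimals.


theta_rad = 54 * pi/180 = 0.942478
gamma_S = 17.8 + 28.0 * cos(0.942478)
= 34.26 mN/m

34.26


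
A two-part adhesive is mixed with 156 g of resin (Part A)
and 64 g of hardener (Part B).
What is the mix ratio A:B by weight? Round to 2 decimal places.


Mix ratio = mass_A / mass_B
= 156 / 64
= 2.44

2.44


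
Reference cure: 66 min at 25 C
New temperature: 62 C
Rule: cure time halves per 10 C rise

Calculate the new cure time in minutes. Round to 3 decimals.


factor = 2^((62-25)/10) = 12.9960
t_new = 66 / 12.9960 = 5.078 min

5.078


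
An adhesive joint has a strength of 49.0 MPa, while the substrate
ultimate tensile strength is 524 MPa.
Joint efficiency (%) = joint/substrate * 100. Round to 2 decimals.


Efficiency = 49.0 / 524 * 100
= 9.35%

9.35


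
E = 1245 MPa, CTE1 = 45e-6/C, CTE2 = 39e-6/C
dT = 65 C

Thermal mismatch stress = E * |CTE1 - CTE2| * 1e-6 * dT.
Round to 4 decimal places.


= 1245 * 6e-6 * 65
= 0.4856 MPa

0.4856


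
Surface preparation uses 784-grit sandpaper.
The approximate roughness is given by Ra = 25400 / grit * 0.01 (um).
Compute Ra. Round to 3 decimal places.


Ra = 25400 / 784 * 0.01
= 254 / 784
= 0.324 um

0.324


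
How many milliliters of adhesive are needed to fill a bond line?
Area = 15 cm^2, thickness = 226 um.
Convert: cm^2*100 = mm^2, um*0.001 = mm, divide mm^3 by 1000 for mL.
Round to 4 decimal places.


= (15 * 100) * (226 * 0.001) / 1000
= 0.3390 mL

0.3390


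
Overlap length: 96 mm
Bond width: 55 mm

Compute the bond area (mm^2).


Bond area = 96 * 55 = 5280 mm^2

5280


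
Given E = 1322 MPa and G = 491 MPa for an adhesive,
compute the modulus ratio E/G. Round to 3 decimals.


E/G ratio = 1322 / 491 = 2.692

2.692


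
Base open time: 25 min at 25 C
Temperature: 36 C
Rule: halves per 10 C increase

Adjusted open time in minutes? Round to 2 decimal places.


Acceleration = 2^((36-25)/10) = 2.1435
Open time = 25 / 2.1435 = 11.66 min

11.66


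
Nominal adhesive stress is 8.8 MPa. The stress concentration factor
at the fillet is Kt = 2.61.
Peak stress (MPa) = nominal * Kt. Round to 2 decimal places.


Peak = 8.8 * 2.61 = 22.97 MPa

22.97


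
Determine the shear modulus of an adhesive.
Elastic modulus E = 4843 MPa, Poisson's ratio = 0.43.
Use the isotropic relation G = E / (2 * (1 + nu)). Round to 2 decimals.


G = 4843 / (2*(1+0.43)) = 4843 / 2.86
= 1693.36 MPa

1693.36


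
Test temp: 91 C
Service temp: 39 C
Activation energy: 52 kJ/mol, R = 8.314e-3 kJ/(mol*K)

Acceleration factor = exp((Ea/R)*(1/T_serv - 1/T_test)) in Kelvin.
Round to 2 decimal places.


AF = exp((52/0.008314)*(1/312.15 - 1/364.15))
= 17.48

17.48


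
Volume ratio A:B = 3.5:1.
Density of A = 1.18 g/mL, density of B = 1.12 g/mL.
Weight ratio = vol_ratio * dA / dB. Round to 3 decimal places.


Wt ratio = 3.5 * 1.18 / 1.12
= 3.688

3.688


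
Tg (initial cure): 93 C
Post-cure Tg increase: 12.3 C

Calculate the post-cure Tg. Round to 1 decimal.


Post-cure Tg = 93 + 12.3 = 105.3 C

105.3


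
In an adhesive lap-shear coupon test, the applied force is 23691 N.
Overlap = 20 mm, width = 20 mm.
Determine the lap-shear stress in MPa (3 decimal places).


stress = F / (overlap * width)
= 23691 / (20 * 20)
= 59.228 MPa

59.228


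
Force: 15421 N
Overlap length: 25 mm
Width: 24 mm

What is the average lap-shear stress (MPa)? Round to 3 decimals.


Average shear stress = F / (overlap * width)
= 15421 / (25 * 24)
= 25.702 MPa

25.702


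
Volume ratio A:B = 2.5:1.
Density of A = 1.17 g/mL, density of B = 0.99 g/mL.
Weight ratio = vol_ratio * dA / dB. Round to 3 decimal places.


Wt ratio = 2.5 * 1.17 / 0.99
= 2.955

2.955


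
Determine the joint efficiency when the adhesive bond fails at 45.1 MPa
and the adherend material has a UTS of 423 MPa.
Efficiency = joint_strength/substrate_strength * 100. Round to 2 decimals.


Joint efficiency = 45.1 / 423 * 100
= 10.66%

10.66


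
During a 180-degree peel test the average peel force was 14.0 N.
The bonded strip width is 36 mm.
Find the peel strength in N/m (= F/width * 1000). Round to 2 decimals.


Peel strength = F/width * 1000
= 14.0 / 36 * 1000
= 388.89 N/m

388.89


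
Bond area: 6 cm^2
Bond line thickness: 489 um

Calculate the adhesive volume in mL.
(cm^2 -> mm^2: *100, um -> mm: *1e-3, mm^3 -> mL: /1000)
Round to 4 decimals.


V = 6*100 * 489*1e-3 / 1000
= 0.2934 mL

0.2934


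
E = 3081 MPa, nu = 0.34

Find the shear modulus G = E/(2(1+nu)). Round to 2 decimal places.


G = 3081 / (2 * 1.34)
= 1149.63 MPa

1149.63


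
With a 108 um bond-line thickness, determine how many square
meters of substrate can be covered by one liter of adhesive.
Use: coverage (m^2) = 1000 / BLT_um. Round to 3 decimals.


Coverage = 1000 / 108 = 9.259 m^2

9.259


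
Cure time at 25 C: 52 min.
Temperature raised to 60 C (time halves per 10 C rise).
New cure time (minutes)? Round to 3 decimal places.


Acceleration factor = 2^(35/10) = 11.3137
New time = 52 / 11.3137 = 4.596 min

4.596


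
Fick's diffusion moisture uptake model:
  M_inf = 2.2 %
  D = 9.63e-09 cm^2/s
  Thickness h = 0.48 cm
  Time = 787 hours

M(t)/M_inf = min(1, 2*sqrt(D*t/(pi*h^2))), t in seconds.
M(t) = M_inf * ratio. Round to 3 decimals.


t_sec = 787 * 3600 = 2833200
ratio = 2*sqrt(9.63e-09*2833200/(pi*0.48^2))
= min(1, 0.388298)
= 0.388298
M(t) = 2.2 * 0.388298 = 0.854 %

0.854


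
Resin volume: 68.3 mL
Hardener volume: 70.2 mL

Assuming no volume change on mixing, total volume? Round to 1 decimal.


V_total = 68.3 + 70.2 = 138.5 mL

138.5


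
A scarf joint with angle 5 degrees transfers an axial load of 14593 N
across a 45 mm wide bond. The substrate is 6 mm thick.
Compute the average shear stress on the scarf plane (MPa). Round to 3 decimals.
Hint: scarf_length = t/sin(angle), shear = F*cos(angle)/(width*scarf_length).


scarf_length = 6 / sin(5 deg) = 68.8423 mm
cos(5 deg) = 0.996195
shear stress = 14593 * 0.996195 / (45 * 68.8423)
= 4.693 MPa

4.693


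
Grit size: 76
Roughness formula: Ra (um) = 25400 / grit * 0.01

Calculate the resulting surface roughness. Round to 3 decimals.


Ra = 25400 / 76 * 0.01
= 3.342 um

3.342


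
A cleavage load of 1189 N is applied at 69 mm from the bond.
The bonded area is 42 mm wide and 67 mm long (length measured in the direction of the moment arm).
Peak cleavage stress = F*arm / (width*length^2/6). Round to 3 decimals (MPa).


Moment = 1189 * 69 = 82041 N*mm
Section modulus = 42 * 4489 / 6 = 188538 / 6 mm^3
Stress = 82041 / (188538 / 6) = 492246 / 188538
= 2.611 MPa

2.611


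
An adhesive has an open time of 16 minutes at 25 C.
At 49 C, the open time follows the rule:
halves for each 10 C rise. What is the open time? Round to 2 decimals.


Factor = 2^((49-25)/10) = 5.2780
Open time = 16 / 5.2780 = 3.03 min

3.03


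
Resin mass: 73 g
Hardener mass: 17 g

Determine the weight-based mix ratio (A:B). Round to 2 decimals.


Ratio = 73 / 17 = 4.29

4.29


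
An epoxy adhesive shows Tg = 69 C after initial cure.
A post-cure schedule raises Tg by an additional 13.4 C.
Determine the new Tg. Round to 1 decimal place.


New Tg = 69 + 13.4
= 82.4 C

82.4


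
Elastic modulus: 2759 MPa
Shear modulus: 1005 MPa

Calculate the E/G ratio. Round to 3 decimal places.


E / G = 2759 / 1005 = 2.745

2.745


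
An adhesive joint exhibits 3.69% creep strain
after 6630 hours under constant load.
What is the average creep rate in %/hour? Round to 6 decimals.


Creep rate = strain / time
= 3.69 / 6630
= 0.000557 %/h

0.000557


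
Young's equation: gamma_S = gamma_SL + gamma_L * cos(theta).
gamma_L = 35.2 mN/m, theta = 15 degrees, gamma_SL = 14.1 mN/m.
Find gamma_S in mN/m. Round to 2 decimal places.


cos(15 deg) = 0.965926
gamma_S = 14.1 + 35.2 * 0.965926
= 48.10 mN/m

48.10


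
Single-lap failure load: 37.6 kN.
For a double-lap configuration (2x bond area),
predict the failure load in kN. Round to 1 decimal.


Failure load = 37.6 * 2 = 75.2 kN

75.2


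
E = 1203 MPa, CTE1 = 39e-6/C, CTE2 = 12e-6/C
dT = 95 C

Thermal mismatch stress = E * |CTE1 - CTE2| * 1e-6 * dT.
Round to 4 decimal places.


= 1203 * 27e-6 * 95
= 3.0857 MPa

3.0857


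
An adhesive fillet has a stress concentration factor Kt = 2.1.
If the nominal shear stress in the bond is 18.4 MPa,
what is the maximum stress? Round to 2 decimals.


Max stress = 18.4 * 2.1 = 38.64 MPa

38.64


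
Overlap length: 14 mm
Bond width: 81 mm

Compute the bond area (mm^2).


Bond area = 14 * 81 = 1134 mm^2

1134


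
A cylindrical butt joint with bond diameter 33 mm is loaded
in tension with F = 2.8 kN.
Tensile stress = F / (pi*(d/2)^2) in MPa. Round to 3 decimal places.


Area = pi * (33/2)^2 = 855.2986 mm^2
Stress = 2.8*1000 / 855.2986
= 3.274 MPa

3.274


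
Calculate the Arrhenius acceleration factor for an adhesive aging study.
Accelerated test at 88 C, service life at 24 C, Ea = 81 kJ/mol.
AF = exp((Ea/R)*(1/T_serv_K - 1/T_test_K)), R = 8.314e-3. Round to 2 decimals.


T_test = 361.15 K, T_serv = 297.15 K
Ea/R = 81 / 0.008314 = 9742.60
AF = exp(9742.60 * (1/297.15 - 1/361.15))
= 333.69

333.69


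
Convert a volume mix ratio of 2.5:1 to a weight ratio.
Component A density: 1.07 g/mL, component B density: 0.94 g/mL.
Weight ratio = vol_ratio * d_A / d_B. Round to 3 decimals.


= 2.5 * 1.07 / 0.94 = 2.846

2.846


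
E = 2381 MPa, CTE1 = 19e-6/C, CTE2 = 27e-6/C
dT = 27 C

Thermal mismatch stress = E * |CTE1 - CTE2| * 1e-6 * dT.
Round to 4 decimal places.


= 2381 * 8e-6 * 27
= 0.5143 MPa

0.5143


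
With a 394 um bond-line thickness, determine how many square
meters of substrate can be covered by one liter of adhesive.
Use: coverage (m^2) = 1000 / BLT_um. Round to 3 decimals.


Coverage = 1000 / 394 = 2.538 m^2

2.538


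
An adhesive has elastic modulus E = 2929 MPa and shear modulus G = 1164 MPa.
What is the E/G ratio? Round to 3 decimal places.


E/G = 2929 / 1164 = 2.516

2.516


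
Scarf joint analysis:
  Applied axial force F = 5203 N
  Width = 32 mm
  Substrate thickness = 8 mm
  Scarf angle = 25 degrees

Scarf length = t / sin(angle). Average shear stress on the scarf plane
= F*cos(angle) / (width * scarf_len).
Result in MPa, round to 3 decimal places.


Scarf length = 8 / sin(25 deg) = 18.9296 mm
cos(25 deg) = 0.906308
Shear = 5203 * 0.906308 / (32 * 18.9296)
= 7.785 MPa

7.785


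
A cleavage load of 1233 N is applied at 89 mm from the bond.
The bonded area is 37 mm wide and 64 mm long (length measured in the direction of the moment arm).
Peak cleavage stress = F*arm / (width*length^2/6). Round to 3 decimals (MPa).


Moment = 1233 * 89 = 109737 N*mm
Section modulus = 37 * 4096 / 6 = 151552 / 6 mm^3
Stress = 109737 / (151552 / 6) = 658422 / 151552
= 4.345 MPa

4.345


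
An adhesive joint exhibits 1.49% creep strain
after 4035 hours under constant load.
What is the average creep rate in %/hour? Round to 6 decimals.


Creep rate = strain / time
= 1.49 / 4035
= 0.000369 %/h

0.000369


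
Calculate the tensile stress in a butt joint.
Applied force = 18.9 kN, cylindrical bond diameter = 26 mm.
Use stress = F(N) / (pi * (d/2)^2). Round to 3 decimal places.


A = pi * 13.0^2 = 530.9292 mm^2
sigma = 18900.0 / 530.9292 = 35.598 MPa

35.598


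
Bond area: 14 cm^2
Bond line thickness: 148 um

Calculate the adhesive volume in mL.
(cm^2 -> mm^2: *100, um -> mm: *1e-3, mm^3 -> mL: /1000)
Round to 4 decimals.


V = 14*100 * 148*1e-3 / 1000
= 0.2072 mL

0.2072


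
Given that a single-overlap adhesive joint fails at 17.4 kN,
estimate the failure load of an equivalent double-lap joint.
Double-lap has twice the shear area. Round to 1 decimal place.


Double-lap factor = 2
Expected load = 17.4 * 2 = 34.8 kN

34.8


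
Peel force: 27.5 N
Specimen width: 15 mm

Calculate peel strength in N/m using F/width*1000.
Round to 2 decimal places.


Peel strength = 27.5 / 15 * 1000 = 1833.33 N/m

1833.33


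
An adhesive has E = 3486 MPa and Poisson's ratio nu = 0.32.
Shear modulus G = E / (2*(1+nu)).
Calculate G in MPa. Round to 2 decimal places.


G = 3486 / (2*(1+0.32))
= 3486 / 2.64
= 1320.45 MPa

1320.45


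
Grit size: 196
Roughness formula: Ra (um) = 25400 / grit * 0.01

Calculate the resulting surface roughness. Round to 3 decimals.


Ra = 25400 / 196 * 0.01
= 1.296 um

1.296


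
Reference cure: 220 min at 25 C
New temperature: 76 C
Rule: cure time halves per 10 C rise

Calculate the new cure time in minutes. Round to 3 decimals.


factor = 2^((76-25)/10) = 34.2968
t_new = 220 / 34.2968 = 6.415 min

6.415


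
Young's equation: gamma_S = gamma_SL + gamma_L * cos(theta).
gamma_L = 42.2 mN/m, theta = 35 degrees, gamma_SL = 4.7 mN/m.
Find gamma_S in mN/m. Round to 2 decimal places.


cos(35 deg) = 0.819152
gamma_S = 4.7 + 42.2 * 0.819152
= 39.27 mN/m

39.27


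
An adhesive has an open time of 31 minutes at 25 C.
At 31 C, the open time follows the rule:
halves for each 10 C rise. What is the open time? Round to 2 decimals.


Factor = 2^((31-25)/10) = 1.5157
Open time = 31 / 1.5157 = 20.45 min

20.45


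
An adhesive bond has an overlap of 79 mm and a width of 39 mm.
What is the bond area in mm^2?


Bond area = overlap * width
= 79 * 39
= 3081 mm^2

3081


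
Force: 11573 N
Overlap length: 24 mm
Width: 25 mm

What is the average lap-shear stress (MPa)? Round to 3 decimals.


Average shear stress = F / (overlap * width)
= 11573 / (24 * 25)
= 19.288 MPa

19.288


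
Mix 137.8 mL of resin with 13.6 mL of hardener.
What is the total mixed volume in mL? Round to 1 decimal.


Total = 137.8 + 13.6 = 151.4 mL

151.4


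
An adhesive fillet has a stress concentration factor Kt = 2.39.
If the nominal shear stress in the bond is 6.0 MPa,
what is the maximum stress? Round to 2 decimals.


Max stress = 6.0 * 2.39 = 14.34 MPa

14.34


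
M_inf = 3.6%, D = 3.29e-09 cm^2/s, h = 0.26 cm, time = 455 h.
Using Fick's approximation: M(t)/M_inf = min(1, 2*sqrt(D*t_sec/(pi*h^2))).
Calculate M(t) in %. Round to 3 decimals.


t = 1638000 s
ratio = min(1, 2*sqrt(3.29e-09*1638000/(pi*0.0676)))
= 0.318593
M(t) = 3.6 * 0.318593 = 1.147%

1.147


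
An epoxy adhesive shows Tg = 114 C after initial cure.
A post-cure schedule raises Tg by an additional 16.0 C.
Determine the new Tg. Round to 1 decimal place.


New Tg = 114 + 16.0
= 130.0 C

130.0


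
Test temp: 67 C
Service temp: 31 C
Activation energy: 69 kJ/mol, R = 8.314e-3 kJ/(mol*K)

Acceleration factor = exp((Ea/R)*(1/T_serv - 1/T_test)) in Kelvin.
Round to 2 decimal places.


AF = exp((69/0.008314)*(1/304.15 - 1/340.15))
= 17.96

17.96


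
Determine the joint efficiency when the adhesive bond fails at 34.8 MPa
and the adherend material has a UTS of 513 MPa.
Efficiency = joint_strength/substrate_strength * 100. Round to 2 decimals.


Joint efficiency = 34.8 / 513 * 100
= 6.78%

6.78


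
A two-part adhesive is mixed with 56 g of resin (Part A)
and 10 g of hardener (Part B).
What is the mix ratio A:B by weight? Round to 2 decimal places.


Mix ratio = mass_A / mass_B
= 56 / 10
= 5.60

5.60


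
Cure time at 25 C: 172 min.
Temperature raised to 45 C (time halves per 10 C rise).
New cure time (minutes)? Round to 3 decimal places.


Acceleration factor = 2^(20/10) = 4.0000
New time = 172 / 4.0000 = 43.000 min

43.000


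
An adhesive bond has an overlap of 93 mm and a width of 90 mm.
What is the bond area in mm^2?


Bond area = overlap * width
= 93 * 90
= 8370 mm^2

8370


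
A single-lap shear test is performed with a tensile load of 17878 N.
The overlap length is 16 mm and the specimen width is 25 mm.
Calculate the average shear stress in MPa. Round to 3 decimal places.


Shear stress = F / (overlap * width)
= 17878 / (16 * 25)
= 17878 / 400
= 44.695 MPa

44.695


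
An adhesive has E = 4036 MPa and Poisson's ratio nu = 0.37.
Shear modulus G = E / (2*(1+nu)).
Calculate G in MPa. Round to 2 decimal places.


G = 4036 / (2*(1+0.37))
= 4036 / 2.74
= 1472.99 MPa

1472.99


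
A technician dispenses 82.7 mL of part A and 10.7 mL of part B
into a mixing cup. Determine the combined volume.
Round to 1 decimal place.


Combined volume = 82.7 + 10.7
= 93.4 mL

93.4


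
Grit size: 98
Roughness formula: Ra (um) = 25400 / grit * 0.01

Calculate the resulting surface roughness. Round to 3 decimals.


Ra = 25400 / 98 * 0.01
= 2.592 um

2.592


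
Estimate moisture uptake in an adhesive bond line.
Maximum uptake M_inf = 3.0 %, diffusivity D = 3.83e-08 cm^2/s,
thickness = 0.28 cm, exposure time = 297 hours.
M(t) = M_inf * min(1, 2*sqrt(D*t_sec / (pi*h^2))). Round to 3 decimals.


Convert time: 297 h = 1069200 s
ratio = min(1, 2*sqrt(3.83e-08*1069200/(pi*0.28^2)))
= 0.815504
M(t) = 3.0 * 0.815504 = 2.447%

2.447


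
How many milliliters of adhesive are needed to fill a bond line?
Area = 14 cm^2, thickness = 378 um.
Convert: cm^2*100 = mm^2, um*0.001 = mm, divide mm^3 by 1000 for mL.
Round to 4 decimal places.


= (14 * 100) * (378 * 0.001) / 1000
= 0.5292 mL

0.5292


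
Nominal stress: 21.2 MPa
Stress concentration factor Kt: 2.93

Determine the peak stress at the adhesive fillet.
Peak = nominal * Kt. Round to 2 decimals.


Peak stress = 21.2 * 2.93
= 62.12 MPa

62.12


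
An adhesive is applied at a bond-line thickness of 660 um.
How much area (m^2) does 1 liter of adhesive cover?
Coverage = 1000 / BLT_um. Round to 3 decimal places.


Coverage = 1000 / 660 = 1.515 m^2

1.515


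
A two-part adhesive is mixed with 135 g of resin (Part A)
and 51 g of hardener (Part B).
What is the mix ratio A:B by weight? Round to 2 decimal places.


Mix ratio = mass_A / mass_B
= 135 / 51
= 2.65

2.65


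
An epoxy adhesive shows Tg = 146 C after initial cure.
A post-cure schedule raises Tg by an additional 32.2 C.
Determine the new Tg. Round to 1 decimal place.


New Tg = 146 + 32.2
= 178.2 C

178.2


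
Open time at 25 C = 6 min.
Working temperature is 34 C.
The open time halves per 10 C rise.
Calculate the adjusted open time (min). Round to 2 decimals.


factor = 2^((34 - 25) / 10) = 1.8661
ot = 6 / 1.8661 = 3.22 min

3.22


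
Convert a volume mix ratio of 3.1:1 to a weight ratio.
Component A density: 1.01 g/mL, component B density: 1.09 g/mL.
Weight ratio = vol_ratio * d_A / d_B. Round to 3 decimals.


= 3.1 * 1.01 / 1.09 = 2.872

2.872


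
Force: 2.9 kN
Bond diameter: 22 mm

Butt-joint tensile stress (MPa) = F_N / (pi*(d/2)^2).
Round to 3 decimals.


F_N = 2.9 * 1000 = 2900.0 N
A = pi*(11.0)^2 = 380.1327 mm^2
stress = 2900.0 / 380.1327 = 7.629 MPa

7.629


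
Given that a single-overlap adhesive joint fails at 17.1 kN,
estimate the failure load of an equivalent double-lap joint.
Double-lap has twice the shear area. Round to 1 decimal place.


Double-lap factor = 2
Expected load = 17.1 * 2 = 34.2 kN

34.2


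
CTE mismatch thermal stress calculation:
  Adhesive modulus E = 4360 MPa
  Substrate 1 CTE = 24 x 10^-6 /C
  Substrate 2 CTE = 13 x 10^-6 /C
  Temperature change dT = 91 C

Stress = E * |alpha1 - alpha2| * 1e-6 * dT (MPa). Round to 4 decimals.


delta_alpha = |24 - 13| = 11 x 10^-6/C
Stress = 4360 * 11e-6 * 91
= 4.3644 MPa

4.3644


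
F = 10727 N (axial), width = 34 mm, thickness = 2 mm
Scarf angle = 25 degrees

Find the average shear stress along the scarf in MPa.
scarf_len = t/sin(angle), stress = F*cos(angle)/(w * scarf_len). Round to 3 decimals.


scarf_len = 2/sin(25 deg) = 4.7324
cos(25 deg) = 0.906308
stress = 10727*0.906308/(34*4.7324) = 60.422 MPa

60.422


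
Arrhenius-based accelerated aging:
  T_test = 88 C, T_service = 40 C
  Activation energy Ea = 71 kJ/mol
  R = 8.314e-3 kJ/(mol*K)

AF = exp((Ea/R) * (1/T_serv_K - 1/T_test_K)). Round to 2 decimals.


T_test_K = 361.15, T_serv_K = 313.15
AF = exp((71/8.314e-3) * (1/313.15 - 1/361.15))
= 37.51

37.51


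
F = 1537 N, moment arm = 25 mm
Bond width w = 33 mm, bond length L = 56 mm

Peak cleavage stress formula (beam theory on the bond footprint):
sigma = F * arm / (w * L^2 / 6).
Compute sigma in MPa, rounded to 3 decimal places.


sigma = (1537 * 25) / (33 * 3136 / 6)
= 38425 * 6 / 103488
= 230550 / 103488
= 2.228 MPa

2.228


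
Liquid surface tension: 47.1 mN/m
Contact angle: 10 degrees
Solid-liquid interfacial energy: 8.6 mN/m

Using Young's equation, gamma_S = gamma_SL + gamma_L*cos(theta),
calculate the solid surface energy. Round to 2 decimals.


gamma_S = 8.6 + 47.1 * cos(10)
= 54.98 mN/m

54.98


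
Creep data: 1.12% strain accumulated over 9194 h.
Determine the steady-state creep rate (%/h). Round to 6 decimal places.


Rate = 1.12 / 9194 = 0.000122 %/h

0.000122


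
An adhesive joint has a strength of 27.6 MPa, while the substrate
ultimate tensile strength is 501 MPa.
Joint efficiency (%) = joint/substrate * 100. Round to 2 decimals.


Efficiency = 27.6 / 501 * 100
= 5.51%

5.51


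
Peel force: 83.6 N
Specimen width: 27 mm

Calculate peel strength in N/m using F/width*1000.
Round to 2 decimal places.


Peel strength = 83.6 / 27 * 1000 = 3096.30 N/m

3096.30


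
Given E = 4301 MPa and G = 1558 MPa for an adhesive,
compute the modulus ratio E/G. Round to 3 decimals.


E/G ratio = 4301 / 1558 = 2.761

2.761


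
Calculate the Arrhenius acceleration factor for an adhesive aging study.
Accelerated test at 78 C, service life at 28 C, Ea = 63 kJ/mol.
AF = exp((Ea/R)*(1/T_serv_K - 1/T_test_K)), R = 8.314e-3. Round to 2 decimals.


T_test = 351.15 K, T_serv = 301.15 K
Ea/R = 63 / 0.008314 = 7577.58
AF = exp(7577.58 * (1/301.15 - 1/351.15))
= 35.97

35.97


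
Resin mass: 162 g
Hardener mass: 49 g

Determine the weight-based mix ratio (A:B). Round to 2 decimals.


Ratio = 162 / 49 = 3.31

3.31


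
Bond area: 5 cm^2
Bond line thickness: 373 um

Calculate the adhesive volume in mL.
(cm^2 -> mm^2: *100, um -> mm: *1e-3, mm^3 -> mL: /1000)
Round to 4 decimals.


V = 5*100 * 373*1e-3 / 1000
= 0.1865 mL

0.1865


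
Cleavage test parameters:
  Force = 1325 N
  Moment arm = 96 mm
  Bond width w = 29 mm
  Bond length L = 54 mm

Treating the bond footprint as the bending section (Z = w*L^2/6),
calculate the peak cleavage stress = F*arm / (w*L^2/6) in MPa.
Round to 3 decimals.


M = 1325 * 96 = 127200 N*mm
Z = 29 * 54^2 / 6 = 84564 / 6 mm^3
sigma = M / Z = 6 * 127200 / 84564 = 763200 / 84564
= 9.025 MPa

9.025


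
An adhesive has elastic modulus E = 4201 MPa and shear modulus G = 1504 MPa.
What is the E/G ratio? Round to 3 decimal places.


E/G = 4201 / 1504 = 2.793

2.793


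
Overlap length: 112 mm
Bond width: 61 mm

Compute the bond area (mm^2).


Bond area = 112 * 61 = 6832 mm^2

6832


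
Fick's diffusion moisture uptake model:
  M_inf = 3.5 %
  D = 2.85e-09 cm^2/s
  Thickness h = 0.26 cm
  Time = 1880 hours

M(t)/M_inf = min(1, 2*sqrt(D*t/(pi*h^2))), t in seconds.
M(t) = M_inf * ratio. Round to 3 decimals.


t_sec = 1880 * 3600 = 6768000
ratio = 2*sqrt(2.85e-09*6768000/(pi*0.26^2))
= min(1, 0.602746)
= 0.602746
M(t) = 3.5 * 0.602746 = 2.110 %

2.110


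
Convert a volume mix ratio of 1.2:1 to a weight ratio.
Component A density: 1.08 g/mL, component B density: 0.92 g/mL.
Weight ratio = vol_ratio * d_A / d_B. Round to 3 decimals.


= 1.2 * 1.08 / 0.92 = 1.409

1.409


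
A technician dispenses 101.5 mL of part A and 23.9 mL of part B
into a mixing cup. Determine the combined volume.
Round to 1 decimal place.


Combined volume = 101.5 + 23.9
= 125.4 mL

125.4


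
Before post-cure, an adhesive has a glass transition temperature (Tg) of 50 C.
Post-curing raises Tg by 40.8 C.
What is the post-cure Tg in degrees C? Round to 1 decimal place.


Tg_post = Tg_base + delta_Tg
= 50 + 40.8
= 90.8 C

90.8


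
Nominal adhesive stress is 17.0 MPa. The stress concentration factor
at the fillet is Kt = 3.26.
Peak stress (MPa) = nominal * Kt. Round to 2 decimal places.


Peak = 17.0 * 3.26 = 55.42 MPa

55.42


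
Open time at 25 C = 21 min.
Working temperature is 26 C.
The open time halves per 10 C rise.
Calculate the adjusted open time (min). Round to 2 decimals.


factor = 2^((26 - 25) / 10) = 1.0718
ot = 21 / 1.0718 = 19.59 min

19.59


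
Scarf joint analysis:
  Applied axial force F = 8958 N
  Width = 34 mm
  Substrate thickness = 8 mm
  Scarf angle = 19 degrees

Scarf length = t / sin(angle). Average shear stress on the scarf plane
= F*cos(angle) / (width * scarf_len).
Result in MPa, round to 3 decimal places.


Scarf length = 8 / sin(19 deg) = 24.5724 mm
cos(19 deg) = 0.945519
Shear = 8958 * 0.945519 / (34 * 24.5724)
= 10.138 MPa

10.138


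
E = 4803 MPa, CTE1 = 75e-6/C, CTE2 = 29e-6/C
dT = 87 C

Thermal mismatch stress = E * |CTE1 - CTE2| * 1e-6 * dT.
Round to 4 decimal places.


= 4803 * 46e-6 * 87
= 19.2216 MPa

19.2216


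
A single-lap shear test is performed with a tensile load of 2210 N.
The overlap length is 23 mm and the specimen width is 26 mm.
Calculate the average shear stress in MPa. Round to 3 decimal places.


Shear stress = F / (overlap * width)
= 2210 / (23 * 26)
= 2210 / 598
= 3.696 MPa

3.696


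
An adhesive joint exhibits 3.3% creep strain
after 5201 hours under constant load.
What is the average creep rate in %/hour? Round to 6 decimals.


Creep rate = strain / time
= 3.3 / 5201
= 0.000634 %/h

0.000634


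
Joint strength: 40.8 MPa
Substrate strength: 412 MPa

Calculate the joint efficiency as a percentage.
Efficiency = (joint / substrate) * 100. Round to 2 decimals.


Efficiency = (40.8 / 412) * 100 = 9.90%

9.90


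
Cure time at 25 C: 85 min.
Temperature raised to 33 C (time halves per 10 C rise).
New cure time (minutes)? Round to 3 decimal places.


Acceleration factor = 2^(8/10) = 1.7411
New time = 85 / 1.7411 = 48.820 min

48.820


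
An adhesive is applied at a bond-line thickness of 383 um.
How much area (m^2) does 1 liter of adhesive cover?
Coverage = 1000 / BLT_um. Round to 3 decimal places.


Coverage = 1000 / 383 = 2.611 m^2

2.611


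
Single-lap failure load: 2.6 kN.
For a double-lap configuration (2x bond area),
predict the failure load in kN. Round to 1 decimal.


Failure load = 2.6 * 2 = 5.2 kN

5.2


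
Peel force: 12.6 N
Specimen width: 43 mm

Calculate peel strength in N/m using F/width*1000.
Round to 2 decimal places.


Peel strength = 12.6 / 43 * 1000 = 293.02 N/m

293.02


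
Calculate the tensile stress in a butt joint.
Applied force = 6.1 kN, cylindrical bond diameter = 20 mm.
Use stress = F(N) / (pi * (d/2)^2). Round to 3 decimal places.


A = pi * 10.0^2 = 314.1593 mm^2
sigma = 6100.0 / 314.1593 = 19.417 MPa

19.417


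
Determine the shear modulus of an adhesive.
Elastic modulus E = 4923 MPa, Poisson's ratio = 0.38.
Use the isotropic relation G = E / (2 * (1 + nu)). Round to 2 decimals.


G = 4923 / (2*(1+0.38)) = 4923 / 2.76
= 1783.70 MPa

1783.70


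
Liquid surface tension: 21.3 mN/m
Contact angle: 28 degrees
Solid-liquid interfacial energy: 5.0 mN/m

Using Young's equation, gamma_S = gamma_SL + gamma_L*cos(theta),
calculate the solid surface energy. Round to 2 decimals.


gamma_S = 5.0 + 21.3 * cos(28)
= 23.81 mN/m

23.81


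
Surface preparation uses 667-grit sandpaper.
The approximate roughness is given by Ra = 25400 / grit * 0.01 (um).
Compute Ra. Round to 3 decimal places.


Ra = 25400 / 667 * 0.01
= 254 / 667
= 0.381 um

0.381


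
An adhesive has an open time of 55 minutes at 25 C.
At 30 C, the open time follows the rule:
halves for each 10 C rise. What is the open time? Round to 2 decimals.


Factor = 2^((30-25)/10) = 1.4142
Open time = 55 / 1.4142 = 38.89 min

38.89


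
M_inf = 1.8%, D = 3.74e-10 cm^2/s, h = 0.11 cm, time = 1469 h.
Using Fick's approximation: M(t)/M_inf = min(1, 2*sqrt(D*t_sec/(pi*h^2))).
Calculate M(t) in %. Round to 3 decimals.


t = 5288400 s
ratio = min(1, 2*sqrt(3.74e-10*5288400/(pi*0.0121)))
= 0.456205
M(t) = 1.8 * 0.456205 = 0.821%

0.821


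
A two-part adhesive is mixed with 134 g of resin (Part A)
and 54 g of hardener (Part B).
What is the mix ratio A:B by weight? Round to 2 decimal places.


Mix ratio = mass_A / mass_B
= 134 / 54
= 2.48

2.48


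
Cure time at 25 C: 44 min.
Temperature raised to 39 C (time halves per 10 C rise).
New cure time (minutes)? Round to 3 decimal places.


Acceleration factor = 2^(14/10) = 2.6390
New time = 44 / 2.6390 = 16.673 min

16.673


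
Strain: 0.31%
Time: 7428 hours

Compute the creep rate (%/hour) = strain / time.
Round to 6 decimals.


Creep rate = 0.31 / 7428
= 0.000042 %/h

0.000042


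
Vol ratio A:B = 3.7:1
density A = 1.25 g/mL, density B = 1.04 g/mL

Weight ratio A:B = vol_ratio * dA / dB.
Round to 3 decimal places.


Weight ratio = 3.7 * 1.25 / 1.04
= 4.447

4.447


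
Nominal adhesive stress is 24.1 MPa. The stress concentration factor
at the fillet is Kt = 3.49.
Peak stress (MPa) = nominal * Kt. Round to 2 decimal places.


Peak = 24.1 * 3.49 = 84.11 MPa

84.11


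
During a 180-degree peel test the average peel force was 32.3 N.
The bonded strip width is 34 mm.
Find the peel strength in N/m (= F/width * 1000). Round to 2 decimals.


Peel strength = F/width * 1000
= 32.3 / 34 * 1000
= 950.00 N/m

950.00


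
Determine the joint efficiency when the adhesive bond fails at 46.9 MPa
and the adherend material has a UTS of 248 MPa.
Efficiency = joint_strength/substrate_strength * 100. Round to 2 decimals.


Joint efficiency = 46.9 / 248 * 100
= 18.91%

18.91


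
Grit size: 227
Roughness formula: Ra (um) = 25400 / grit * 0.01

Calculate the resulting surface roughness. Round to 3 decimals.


Ra = 25400 / 227 * 0.01
= 1.119 um

1.119


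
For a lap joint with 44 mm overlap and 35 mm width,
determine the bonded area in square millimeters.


Area = 44 * 35 = 1540 mm^2

1540


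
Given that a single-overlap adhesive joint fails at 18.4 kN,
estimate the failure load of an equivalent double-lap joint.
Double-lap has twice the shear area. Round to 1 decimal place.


Double-lap factor = 2
Expected load = 18.4 * 2 = 36.8 kN

36.8


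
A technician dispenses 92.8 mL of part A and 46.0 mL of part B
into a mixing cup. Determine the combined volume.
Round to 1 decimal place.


Combined volume = 92.8 + 46.0
= 138.8 mL

138.8


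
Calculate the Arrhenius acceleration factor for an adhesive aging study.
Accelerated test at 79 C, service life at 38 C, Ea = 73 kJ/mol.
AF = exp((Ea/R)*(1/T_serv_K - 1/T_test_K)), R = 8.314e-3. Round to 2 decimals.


T_test = 352.15 K, T_serv = 311.15 K
Ea/R = 73 / 0.008314 = 8780.37
AF = exp(8780.37 * (1/311.15 - 1/352.15))
= 26.72

26.72


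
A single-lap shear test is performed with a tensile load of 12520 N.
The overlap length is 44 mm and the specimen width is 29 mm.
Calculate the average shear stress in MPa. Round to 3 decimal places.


Shear stress = F / (overlap * width)
= 12520 / (44 * 29)
= 12520 / 1276
= 9.812 MPa

9.812


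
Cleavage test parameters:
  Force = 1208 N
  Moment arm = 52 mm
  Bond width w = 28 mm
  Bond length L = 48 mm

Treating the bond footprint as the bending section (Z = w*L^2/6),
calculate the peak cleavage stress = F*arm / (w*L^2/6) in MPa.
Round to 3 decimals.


M = 1208 * 52 = 62816 N*mm
Z = 28 * 48^2 / 6 = 64512 / 6 mm^3
sigma = M / Z = 6 * 62816 / 64512 = 376896 / 64512
= 5.842 MPa

5.842


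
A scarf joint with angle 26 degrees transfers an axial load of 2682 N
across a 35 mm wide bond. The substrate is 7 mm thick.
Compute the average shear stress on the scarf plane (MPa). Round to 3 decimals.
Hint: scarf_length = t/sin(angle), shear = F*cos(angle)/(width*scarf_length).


scarf_length = 7 / sin(26 deg) = 15.9682 mm
cos(26 deg) = 0.898794
shear stress = 2682 * 0.898794 / (35 * 15.9682)
= 4.313 MPa

4.313


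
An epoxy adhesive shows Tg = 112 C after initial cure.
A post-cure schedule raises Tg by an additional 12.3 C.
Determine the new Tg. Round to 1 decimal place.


New Tg = 112 + 12.3
= 124.3 C

124.3


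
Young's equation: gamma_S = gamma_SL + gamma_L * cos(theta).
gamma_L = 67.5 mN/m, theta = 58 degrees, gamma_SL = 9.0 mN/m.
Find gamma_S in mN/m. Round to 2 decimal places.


cos(58 deg) = 0.529919
gamma_S = 9.0 + 67.5 * 0.529919
= 44.77 mN/m

44.77


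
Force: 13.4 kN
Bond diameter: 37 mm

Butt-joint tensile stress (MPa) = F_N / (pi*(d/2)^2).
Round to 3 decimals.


F_N = 13.4 * 1000 = 13400.0 N
A = pi*(18.5)^2 = 1075.2101 mm^2
stress = 13400.0 / 1075.2101 = 12.463 MPa

12.463


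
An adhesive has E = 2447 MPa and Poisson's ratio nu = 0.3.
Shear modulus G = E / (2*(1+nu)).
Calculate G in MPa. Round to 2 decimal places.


G = 2447 / (2*(1+0.3))
= 2447 / 2.60
= 941.15 MPa

941.15


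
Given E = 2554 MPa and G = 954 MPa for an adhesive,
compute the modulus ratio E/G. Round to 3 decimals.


E/G ratio = 2554 / 954 = 2.677

2.677


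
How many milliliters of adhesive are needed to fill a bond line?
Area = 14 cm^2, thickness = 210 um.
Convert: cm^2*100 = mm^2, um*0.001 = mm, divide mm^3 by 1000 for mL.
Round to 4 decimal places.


= (14 * 100) * (210 * 0.001) / 1000
= 0.2940 mL

0.2940


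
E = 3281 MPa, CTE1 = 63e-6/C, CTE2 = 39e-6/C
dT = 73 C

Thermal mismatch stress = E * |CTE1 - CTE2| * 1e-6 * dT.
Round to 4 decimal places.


= 3281 * 24e-6 * 73
= 5.7483 MPa

5.7483


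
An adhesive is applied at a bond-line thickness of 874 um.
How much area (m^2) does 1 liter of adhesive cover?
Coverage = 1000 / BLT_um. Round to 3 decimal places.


Coverage = 1000 / 874 = 1.144 m^2

1.144


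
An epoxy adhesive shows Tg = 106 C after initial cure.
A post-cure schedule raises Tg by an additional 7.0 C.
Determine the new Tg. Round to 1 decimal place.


New Tg = 106 + 7.0
= 113.0 C

113.0


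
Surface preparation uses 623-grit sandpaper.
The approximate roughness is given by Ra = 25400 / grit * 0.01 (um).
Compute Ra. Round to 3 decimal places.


Ra = 25400 / 623 * 0.01
= 254 / 623
= 0.408 um

0.408


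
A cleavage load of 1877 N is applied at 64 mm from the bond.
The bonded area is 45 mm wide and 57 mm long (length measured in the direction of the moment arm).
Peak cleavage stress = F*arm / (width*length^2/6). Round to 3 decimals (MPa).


Moment = 1877 * 64 = 120128 N*mm
Section modulus = 45 * 3249 / 6 = 146205 / 6 mm^3
Stress = 120128 / (146205 / 6) = 720768 / 146205
= 4.930 MPa

4.930


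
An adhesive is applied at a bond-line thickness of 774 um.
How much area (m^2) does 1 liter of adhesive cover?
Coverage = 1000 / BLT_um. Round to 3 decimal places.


Coverage = 1000 / 774 = 1.292 m^2

1.292


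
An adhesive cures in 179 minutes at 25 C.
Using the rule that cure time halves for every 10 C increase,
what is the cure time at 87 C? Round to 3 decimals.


Factor = 2^((87 - 25) / 10) = 73.5167
Cure time = 179 / 73.5167
= 2.435 minutes

2.435


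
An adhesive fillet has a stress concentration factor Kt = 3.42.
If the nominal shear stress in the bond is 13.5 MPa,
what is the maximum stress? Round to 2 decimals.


Max stress = 13.5 * 3.42 = 46.17 MPa

46.17


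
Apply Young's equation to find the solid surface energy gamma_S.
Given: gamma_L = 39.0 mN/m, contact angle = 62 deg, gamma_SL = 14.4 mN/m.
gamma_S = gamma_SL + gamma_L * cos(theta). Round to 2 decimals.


theta_rad = 62 * pi/180 = 1.082104
gamma_S = 14.4 + 39.0 * cos(1.082104)
= 32.71 mN/m

32.71


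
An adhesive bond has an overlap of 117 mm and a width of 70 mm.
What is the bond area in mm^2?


Bond area = overlap * width
= 117 * 70
= 8190 mm^2

8190


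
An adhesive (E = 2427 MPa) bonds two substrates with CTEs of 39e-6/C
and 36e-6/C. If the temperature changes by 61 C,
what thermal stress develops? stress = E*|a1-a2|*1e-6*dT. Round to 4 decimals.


Stress = 2427 * |39 - 36| * 1e-6 * 61
= 0.4441 MPa

0.4441


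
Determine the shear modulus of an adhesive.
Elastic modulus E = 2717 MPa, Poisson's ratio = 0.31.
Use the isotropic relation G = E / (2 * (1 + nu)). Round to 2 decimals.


G = 2717 / (2*(1+0.31)) = 2717 / 2.62
= 1037.02 MPa

1037.02


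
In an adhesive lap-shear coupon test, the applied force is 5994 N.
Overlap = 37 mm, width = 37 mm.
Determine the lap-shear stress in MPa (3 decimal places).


stress = F / (overlap * width)
= 5994 / (37 * 37)
= 4.378 MPa

4.378


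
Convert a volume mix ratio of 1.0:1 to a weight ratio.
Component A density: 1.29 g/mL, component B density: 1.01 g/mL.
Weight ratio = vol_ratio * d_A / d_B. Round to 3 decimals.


= 1.0 * 1.29 / 1.01 = 1.277

1.277


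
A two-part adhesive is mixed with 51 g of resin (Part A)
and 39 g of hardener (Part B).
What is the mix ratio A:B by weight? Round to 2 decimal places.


Mix ratio = mass_A / mass_B
= 51 / 39
= 1.31

1.31


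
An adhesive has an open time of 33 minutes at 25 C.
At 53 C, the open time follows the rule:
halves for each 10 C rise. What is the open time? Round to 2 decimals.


Factor = 2^((53-25)/10) = 6.9644
Open time = 33 / 6.9644 = 4.74 min

4.74
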